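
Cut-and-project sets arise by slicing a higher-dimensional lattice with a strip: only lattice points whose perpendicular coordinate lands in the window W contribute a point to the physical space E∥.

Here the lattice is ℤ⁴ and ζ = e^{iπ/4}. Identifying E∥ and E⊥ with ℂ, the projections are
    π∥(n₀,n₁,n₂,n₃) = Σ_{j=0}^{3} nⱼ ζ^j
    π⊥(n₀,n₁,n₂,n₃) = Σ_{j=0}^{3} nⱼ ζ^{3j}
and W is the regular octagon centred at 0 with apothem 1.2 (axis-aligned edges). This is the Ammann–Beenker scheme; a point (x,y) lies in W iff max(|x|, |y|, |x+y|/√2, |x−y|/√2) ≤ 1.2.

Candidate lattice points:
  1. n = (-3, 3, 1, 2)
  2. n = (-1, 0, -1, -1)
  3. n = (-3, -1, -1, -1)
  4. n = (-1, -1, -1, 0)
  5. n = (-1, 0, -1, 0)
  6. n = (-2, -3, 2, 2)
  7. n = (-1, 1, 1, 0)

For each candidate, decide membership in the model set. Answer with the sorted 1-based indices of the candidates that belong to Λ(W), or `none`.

With ζ = e^{iπ/4} the internal vectors are ζ^0,ζ^3,ζ^6,ζ^9.
candidate 1: n = (-3, 3, 1, 2) → π⊥ ≈ (-3.7071, +2.5355); max(|x|,|y|,|x±y|/√2) = 4.4142 > 1.2 ⇒ ∉ W
candidate 2: n = (-1, 0, -1, -1) → π⊥ ≈ (-1.7071, +0.2929); max(|x|,|y|,|x±y|/√2) = 1.7071 > 1.2 ⇒ ∉ W
candidate 3: n = (-3, -1, -1, -1) → π⊥ ≈ (-3.0000, -0.4142); max(|x|,|y|,|x±y|/√2) = 3.0000 > 1.2 ⇒ ∉ W
candidate 4: n = (-1, -1, -1, 0) → π⊥ ≈ (-0.2929, +0.2929); max(|x|,|y|,|x±y|/√2) = 0.4142 ≤ 1.2 ⇒ ∈ W
candidate 5: n = (-1, 0, -1, 0) → π⊥ ≈ (-1.0000, +1.0000); max(|x|,|y|,|x±y|/√2) = 1.4142 > 1.2 ⇒ ∉ W
candidate 6: n = (-2, -3, 2, 2) → π⊥ ≈ (+1.5355, -2.7071); max(|x|,|y|,|x±y|/√2) = 3.0000 > 1.2 ⇒ ∉ W
candidate 7: n = (-1, 1, 1, 0) → π⊥ ≈ (-1.7071, -0.2929); max(|x|,|y|,|x±y|/√2) = 1.7071 > 1.2 ⇒ ∉ W

4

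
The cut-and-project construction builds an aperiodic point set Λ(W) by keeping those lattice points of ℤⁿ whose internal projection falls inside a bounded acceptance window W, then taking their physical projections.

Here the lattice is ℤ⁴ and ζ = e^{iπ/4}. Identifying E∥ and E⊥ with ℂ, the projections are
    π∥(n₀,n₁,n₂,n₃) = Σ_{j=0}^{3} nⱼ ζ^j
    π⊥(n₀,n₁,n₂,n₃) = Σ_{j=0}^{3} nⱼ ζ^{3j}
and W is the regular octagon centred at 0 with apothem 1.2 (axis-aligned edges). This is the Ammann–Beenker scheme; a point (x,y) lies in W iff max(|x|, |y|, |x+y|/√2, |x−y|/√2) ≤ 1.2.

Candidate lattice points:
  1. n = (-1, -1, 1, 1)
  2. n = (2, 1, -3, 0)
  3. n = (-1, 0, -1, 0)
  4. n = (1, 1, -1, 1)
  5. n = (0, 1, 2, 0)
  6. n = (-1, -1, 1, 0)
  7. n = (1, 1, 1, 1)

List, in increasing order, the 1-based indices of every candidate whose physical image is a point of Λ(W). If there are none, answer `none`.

1, 7

π⊥(n) = n₀ + n₁ζ³ + n₂ζ⁶ + n₃ζ⁹ where ζ = e^{iπ/4}.
candidate 1: n = (-1, -1, 1, 1) → π⊥ ≈ (+0.4142, -1.0000); max(|x|,|y|,|x±y|/√2) = 1.0000 ≤ 1.2 ⇒ ∈ W
candidate 2: n = (2, 1, -3, 0) → π⊥ ≈ (+1.2929, +3.7071); max(|x|,|y|,|x±y|/√2) = 3.7071 > 1.2 ⇒ ∉ W
candidate 3: n = (-1, 0, -1, 0) → π⊥ ≈ (-1.0000, +1.0000); max(|x|,|y|,|x±y|/√2) = 1.4142 > 1.2 ⇒ ∉ W
candidate 4: n = (1, 1, -1, 1) → π⊥ ≈ (+1.0000, +2.4142); max(|x|,|y|,|x±y|/√2) = 2.4142 > 1.2 ⇒ ∉ W
candidate 5: n = (0, 1, 2, 0) → π⊥ ≈ (-0.7071, -1.2929); max(|x|,|y|,|x±y|/√2) = 1.4142 > 1.2 ⇒ ∉ W
candidate 6: n = (-1, -1, 1, 0) → π⊥ ≈ (-0.2929, -1.7071); max(|x|,|y|,|x±y|/√2) = 1.7071 > 1.2 ⇒ ∉ W
candidate 7: n = (1, 1, 1, 1) → π⊥ ≈ (+1.0000, +0.4142); max(|x|,|y|,|x±y|/√2) = 1.0000 ≤ 1.2 ⇒ ∈ W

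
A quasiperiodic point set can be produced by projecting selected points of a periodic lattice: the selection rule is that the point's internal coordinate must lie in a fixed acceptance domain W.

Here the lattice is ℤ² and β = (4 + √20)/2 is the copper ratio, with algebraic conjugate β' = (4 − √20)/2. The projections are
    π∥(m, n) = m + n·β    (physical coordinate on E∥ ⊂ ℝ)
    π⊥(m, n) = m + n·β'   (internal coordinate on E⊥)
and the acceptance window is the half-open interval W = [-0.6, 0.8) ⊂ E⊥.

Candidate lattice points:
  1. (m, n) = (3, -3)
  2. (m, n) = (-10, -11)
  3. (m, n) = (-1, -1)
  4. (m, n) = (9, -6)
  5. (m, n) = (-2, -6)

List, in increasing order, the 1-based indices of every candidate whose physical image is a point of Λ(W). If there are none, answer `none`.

5

β' = (4−√20)/2 ≈ -0.236068.
candidate 1: (m,n)=(3,-3) → π∥ = 3-3·β ≈ -9.708204, π⊥ = 3-3·β' ≈ 3.708204 ∉ [-0.6, 0.8) ⇒ out
candidate 2: (m,n)=(-10,-11) → π∥ = -10-11·β ≈ -56.596748, π⊥ = -10-11·β' ≈ -7.403252 ∉ [-0.6, 0.8) ⇒ out
candidate 3: (m,n)=(-1,-1) → π∥ = -1-1·β ≈ -5.236068, π⊥ = -1-1·β' ≈ -0.763932 ∉ [-0.6, 0.8) ⇒ out
candidate 4: (m,n)=(9,-6) → π∥ = 9-6·β ≈ -16.416408, π⊥ = 9-6·β' ≈ 10.416408 ∉ [-0.6, 0.8) ⇒ out
candidate 5: (m,n)=(-2,-6) → π∥ = -2-6·β ≈ -27.416408, π⊥ = -2-6·β' ≈ -0.583592 ∈ [-0.6, 0.8) ⇒ IN Λ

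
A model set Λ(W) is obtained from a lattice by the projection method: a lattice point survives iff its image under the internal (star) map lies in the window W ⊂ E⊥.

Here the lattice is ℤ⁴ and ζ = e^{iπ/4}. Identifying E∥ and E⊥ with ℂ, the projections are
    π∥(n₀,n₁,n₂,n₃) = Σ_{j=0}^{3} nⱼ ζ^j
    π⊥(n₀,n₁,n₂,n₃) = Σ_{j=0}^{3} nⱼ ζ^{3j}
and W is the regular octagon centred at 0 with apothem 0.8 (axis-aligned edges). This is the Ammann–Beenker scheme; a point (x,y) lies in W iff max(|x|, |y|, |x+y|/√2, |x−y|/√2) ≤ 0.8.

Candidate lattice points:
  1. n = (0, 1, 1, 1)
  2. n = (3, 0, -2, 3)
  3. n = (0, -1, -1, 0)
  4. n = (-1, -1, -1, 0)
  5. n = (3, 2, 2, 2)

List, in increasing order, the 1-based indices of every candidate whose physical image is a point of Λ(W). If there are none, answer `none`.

With ζ = e^{iπ/4} the internal vectors are ζ^0,ζ^3,ζ^6,ζ^9.
candidate 1: n = (0, 1, 1, 1) → π⊥ ≈ (+0.000000, +0.414214); max(|x|,|y|,|x±y|/√2) = 0.414214 ≤ 0.8 ⇒ ∈ W
candidate 2: n = (3, 0, -2, 3) → π⊥ ≈ (+5.121320, +4.121320); max(|x|,|y|,|x±y|/√2) = 6.535534 > 0.8 ⇒ ∉ W
candidate 3: n = (0, -1, -1, 0) → π⊥ ≈ (+0.707107, +0.292893); max(|x|,|y|,|x±y|/√2) = 0.707107 ≤ 0.8 ⇒ ∈ W
candidate 4: n = (-1, -1, -1, 0) → π⊥ ≈ (-0.292893, +0.292893); max(|x|,|y|,|x±y|/√2) = 0.414214 ≤ 0.8 ⇒ ∈ W
candidate 5: n = (3, 2, 2, 2) → π⊥ ≈ (+3.000000, +0.828427); max(|x|,|y|,|x±y|/√2) = 3.000000 > 0.8 ⇒ ∉ W

1, 3, 4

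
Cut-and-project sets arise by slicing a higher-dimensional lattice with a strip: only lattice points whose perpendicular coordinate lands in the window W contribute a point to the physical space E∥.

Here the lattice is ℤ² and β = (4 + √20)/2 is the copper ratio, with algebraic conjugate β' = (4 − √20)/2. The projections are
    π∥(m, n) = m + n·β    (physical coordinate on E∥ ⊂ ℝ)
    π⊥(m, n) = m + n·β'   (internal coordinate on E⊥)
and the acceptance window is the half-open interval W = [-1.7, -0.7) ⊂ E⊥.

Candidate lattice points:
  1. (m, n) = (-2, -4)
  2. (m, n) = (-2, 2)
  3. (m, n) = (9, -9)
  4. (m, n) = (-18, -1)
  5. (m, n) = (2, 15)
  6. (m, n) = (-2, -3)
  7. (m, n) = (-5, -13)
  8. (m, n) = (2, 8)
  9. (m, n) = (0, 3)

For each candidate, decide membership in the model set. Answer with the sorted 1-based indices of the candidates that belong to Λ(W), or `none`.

1, 5, 6, 9

β' = (4−√20)/2 ≈ -0.2361.
[1] lift (-2,-4): star map gives -1.0557; window check -1.7 ≤ -1.0557 < -0.7 is true → IN Λ
[2] lift (-2,2): star map gives -2.4721; window check -1.7 ≤ -2.4721 < -0.7 is false → out
[3] lift (9,-9): star map gives 11.1246; window check -1.7 ≤ 11.1246 < -0.7 is false → out
[4] lift (-18,-1): star map gives -17.7639; window check -1.7 ≤ -17.7639 < -0.7 is false → out
[5] lift (2,15): star map gives -1.5410; window check -1.7 ≤ -1.5410 < -0.7 is true → IN Λ
[6] lift (-2,-3): star map gives -1.2918; window check -1.7 ≤ -1.2918 < -0.7 is true → IN Λ
[7] lift (-5,-13): star map gives -1.9311; window check -1.7 ≤ -1.9311 < -0.7 is false → out
[8] lift (2,8): star map gives 0.1115; window check -1.7 ≤ 0.1115 < -0.7 is false → out
[9] lift (0,3): star map gives -0.7082; window check -1.7 ≤ -0.7082 < -0.7 is true → IN Λ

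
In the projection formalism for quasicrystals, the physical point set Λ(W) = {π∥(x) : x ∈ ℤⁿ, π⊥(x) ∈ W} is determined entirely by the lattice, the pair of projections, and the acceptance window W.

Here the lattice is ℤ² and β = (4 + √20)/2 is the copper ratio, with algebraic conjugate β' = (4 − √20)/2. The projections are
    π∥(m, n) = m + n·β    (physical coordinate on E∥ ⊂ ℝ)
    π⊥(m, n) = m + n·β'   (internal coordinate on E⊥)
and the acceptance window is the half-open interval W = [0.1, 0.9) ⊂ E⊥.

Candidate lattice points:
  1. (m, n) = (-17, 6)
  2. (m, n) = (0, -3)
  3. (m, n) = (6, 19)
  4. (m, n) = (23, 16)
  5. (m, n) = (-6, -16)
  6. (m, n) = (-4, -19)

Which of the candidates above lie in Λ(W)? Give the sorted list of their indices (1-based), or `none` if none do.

2, 6

Compute β' = (4−√20)/2 = -0.236068, so π⊥(m,n) = m -0.236068·n.
candidate 1: (m,n)=(-17,6) → π∥ = -17+6·β ≈ 8.416408, π⊥ = -17+6·β' ≈ -18.416408 ∉ [0.1, 0.9) ⇒ out
candidate 2: (m,n)=(0,-3) → π∥ = 0-3·β ≈ -12.708204, π⊥ = 0-3·β' ≈ 0.708204 ∈ [0.1, 0.9) ⇒ IN Λ
candidate 3: (m,n)=(6,19) → π∥ = 6+19·β ≈ 86.485292, π⊥ = 6+19·β' ≈ 1.514708 ∉ [0.1, 0.9) ⇒ out
candidate 4: (m,n)=(23,16) → π∥ = 23+16·β ≈ 90.777088, π⊥ = 23+16·β' ≈ 19.222912 ∉ [0.1, 0.9) ⇒ out
candidate 5: (m,n)=(-6,-16) → π∥ = -6-16·β ≈ -73.777088, π⊥ = -6-16·β' ≈ -2.222912 ∉ [0.1, 0.9) ⇒ out
candidate 6: (m,n)=(-4,-19) → π∥ = -4-19·β ≈ -84.485292, π⊥ = -4-19·β' ≈ 0.485292 ∈ [0.1, 0.9) ⇒ IN Λ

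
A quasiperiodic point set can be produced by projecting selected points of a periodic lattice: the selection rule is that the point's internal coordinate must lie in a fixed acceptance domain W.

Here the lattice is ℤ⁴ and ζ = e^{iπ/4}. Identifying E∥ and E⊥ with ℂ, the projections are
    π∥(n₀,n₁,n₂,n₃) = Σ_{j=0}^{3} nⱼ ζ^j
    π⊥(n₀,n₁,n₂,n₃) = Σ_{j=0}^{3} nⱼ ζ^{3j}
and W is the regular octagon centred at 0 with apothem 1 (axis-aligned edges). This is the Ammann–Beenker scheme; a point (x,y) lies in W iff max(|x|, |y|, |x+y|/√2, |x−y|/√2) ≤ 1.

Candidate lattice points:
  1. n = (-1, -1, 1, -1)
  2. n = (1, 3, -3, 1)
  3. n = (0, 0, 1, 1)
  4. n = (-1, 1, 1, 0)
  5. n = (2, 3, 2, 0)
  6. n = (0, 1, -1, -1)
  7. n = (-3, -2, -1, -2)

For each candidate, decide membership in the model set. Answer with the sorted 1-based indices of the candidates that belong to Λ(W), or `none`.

3, 5

With ζ = e^{iπ/4} the internal vectors are ζ^0,ζ^3,ζ^6,ζ^9.
candidate 1: n = (-1, -1, 1, -1) → π⊥ ≈ (-1.00000, -2.41421); max(|x|,|y|,|x±y|/√2) = 2.41421 > 1 ⇒ ∉ W
candidate 2: n = (1, 3, -3, 1) → π⊥ ≈ (-0.41421, +5.82843); max(|x|,|y|,|x±y|/√2) = 5.82843 > 1 ⇒ ∉ W
candidate 3: n = (0, 0, 1, 1) → π⊥ ≈ (+0.70711, -0.29289); max(|x|,|y|,|x±y|/√2) = 0.70711 ≤ 1 ⇒ ∈ W
candidate 4: n = (-1, 1, 1, 0) → π⊥ ≈ (-1.70711, -0.29289); max(|x|,|y|,|x±y|/√2) = 1.70711 > 1 ⇒ ∉ W
candidate 5: n = (2, 3, 2, 0) → π⊥ ≈ (-0.12132, +0.12132); max(|x|,|y|,|x±y|/√2) = 0.17157 ≤ 1 ⇒ ∈ W
candidate 6: n = (0, 1, -1, -1) → π⊥ ≈ (-1.41421, +1.00000); max(|x|,|y|,|x±y|/√2) = 1.70711 > 1 ⇒ ∉ W
candidate 7: n = (-3, -2, -1, -2) → π⊥ ≈ (-3.00000, -1.82843); max(|x|,|y|,|x±y|/√2) = 3.41421 > 1 ⇒ ∉ W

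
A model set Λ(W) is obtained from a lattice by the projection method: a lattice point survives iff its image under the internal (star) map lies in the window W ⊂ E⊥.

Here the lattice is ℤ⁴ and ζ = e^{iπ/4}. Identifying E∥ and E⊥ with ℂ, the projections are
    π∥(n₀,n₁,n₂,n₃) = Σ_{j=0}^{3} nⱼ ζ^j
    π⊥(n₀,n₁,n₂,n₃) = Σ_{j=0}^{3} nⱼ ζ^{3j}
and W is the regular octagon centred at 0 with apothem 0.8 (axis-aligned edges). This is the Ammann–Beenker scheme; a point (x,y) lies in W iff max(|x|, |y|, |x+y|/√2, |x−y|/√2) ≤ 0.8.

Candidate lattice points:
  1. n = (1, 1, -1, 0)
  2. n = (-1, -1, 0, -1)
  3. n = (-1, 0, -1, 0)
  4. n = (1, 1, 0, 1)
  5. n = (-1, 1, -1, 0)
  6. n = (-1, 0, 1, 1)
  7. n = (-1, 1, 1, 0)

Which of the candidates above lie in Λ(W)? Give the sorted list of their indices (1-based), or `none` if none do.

6

With ζ = e^{iπ/4} the internal vectors are ζ^0,ζ^3,ζ^6,ζ^9.
#1 (1, 1, -1, 0): internal (0.29289, 1.70711); octagon support 1.70711 vs apothem 0.8 → ∉ W
#2 (-1, -1, 0, -1): internal (-1.00000, -1.41421); octagon support 1.70711 vs apothem 0.8 → ∉ W
#3 (-1, 0, -1, 0): internal (-1.00000, 1.00000); octagon support 1.41421 vs apothem 0.8 → ∉ W
#4 (1, 1, 0, 1): internal (1.00000, 1.41421); octagon support 1.70711 vs apothem 0.8 → ∉ W
#5 (-1, 1, -1, 0): internal (-1.70711, 1.70711); octagon support 2.41421 vs apothem 0.8 → ∉ W
#6 (-1, 0, 1, 1): internal (-0.29289, -0.29289); octagon support 0.41421 vs apothem 0.8 → ∈ W
#7 (-1, 1, 1, 0): internal (-1.70711, -0.29289); octagon support 1.70711 vs apothem 0.8 → ∉ W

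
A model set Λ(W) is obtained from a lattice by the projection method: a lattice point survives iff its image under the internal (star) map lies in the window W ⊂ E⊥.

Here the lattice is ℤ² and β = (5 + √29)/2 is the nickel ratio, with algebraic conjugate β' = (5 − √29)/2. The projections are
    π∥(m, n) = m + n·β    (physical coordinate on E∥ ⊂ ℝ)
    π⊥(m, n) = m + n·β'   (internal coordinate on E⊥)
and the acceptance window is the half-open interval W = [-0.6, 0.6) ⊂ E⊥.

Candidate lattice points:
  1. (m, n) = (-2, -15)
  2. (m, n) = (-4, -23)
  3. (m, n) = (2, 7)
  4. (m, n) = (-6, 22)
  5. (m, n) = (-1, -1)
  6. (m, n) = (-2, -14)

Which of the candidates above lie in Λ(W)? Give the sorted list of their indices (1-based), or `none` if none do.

Compute β' = (5−√29)/2 = -0.19258, so π⊥(m,n) = m -0.19258·n.
[1] lift (-2,-15): star map gives 0.88874; window check -0.6 ≤ 0.88874 < 0.6 is false → out
[2] lift (-4,-23): star map gives 0.42940; window check -0.6 ≤ 0.42940 < 0.6 is true → IN Λ
[3] lift (2,7): star map gives 0.65192; window check -0.6 ≤ 0.65192 < 0.6 is false → out
[4] lift (-6,22): star map gives -10.23681; window check -0.6 ≤ -10.23681 < 0.6 is false → out
[5] lift (-1,-1): star map gives -0.80742; window check -0.6 ≤ -0.80742 < 0.6 is false → out
[6] lift (-2,-14): star map gives 0.69615; window check -0.6 ≤ 0.69615 < 0.6 is false → out

2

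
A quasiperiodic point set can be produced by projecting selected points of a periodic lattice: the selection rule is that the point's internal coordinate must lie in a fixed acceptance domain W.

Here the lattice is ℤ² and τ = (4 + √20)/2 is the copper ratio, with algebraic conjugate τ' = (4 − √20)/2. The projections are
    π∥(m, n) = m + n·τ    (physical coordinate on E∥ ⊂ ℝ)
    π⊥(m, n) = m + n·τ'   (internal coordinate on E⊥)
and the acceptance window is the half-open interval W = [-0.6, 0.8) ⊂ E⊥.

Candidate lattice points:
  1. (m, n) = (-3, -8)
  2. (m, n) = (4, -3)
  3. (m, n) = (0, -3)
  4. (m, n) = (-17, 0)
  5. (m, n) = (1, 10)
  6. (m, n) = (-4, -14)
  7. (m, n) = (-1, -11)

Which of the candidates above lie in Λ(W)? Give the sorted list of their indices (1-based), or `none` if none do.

τ' = (4−√20)/2 ≈ -0.23607.
[1] lift (-3,-8): star map gives -1.11146; window check -0.6 ≤ -1.11146 < 0.8 is false → out
[2] lift (4,-3): star map gives 4.70820; window check -0.6 ≤ 4.70820 < 0.8 is false → out
[3] lift (0,-3): star map gives 0.70820; window check -0.6 ≤ 0.70820 < 0.8 is true → IN Λ
[4] lift (-17,0): star map gives -17.00000; window check -0.6 ≤ -17.00000 < 0.8 is false → out
[5] lift (1,10): star map gives -1.36068; window check -0.6 ≤ -1.36068 < 0.8 is false → out
[6] lift (-4,-14): star map gives -0.69505; window check -0.6 ≤ -0.69505 < 0.8 is false → out
[7] lift (-1,-11): star map gives 1.59675; window check -0.6 ≤ 1.59675 < 0.8 is false → out

3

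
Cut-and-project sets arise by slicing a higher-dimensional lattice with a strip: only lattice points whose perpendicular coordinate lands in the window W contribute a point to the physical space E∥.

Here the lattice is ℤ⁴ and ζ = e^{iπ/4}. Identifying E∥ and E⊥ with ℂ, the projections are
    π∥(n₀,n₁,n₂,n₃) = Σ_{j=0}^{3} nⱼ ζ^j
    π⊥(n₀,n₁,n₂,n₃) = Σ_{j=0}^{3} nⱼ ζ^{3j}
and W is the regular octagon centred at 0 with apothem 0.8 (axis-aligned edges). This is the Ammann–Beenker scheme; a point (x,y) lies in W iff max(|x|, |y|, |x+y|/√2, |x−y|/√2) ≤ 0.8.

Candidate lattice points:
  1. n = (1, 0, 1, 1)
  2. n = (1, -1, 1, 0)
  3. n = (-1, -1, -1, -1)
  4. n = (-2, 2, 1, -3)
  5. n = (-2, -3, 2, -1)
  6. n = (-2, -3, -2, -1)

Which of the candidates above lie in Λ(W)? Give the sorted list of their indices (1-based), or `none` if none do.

none

π⊥(n) = n₀ + n₁ζ³ + n₂ζ⁶ + n₃ζ⁹ where ζ = e^{iπ/4}.
#1 (1, 0, 1, 1): internal (1.70711, -0.29289); octagon support 1.70711 vs apothem 0.8 → ∉ W
#2 (1, -1, 1, 0): internal (1.70711, -1.70711); octagon support 2.41421 vs apothem 0.8 → ∉ W
#3 (-1, -1, -1, -1): internal (-1.00000, -0.41421); octagon support 1.00000 vs apothem 0.8 → ∉ W
#4 (-2, 2, 1, -3): internal (-5.53553, -1.70711); octagon support 5.53553 vs apothem 0.8 → ∉ W
#5 (-2, -3, 2, -1): internal (-0.58579, -4.82843); octagon support 4.82843 vs apothem 0.8 → ∉ W
#6 (-2, -3, -2, -1): internal (-0.58579, -0.82843); octagon support 1.00000 vs apothem 0.8 → ∉ W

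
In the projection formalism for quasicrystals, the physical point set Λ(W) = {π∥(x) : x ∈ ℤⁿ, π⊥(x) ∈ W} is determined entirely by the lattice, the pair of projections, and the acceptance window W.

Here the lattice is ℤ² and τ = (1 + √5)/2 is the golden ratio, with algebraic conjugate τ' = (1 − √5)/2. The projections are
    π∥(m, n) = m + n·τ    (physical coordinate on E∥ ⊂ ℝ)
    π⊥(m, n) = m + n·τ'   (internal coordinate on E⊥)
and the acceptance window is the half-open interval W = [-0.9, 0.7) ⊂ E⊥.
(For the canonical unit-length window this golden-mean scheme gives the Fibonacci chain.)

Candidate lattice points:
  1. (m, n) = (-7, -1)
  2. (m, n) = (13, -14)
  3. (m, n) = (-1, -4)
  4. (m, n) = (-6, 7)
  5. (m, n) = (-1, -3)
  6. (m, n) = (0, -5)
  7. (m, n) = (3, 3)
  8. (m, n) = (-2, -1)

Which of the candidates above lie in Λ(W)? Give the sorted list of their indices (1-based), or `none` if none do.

none

Numerically τ ≈ 1.618034 and τ' = −1/τ ≈ -0.618034.
#1 (-7,-1): internal coord -7 + (-1)·τ' = -6.381966; -6.381966 ∉ [-0.9, 0.7) → out
#2 (13,-14): internal coord 13 + (-14)·τ' = +21.652476; +21.652476 ∉ [-0.9, 0.7) → out
#3 (-1,-4): internal coord -1 + (-4)·τ' = +1.472136; +1.472136 ∉ [-0.9, 0.7) → out
#4 (-6,7): internal coord -6 + (7)·τ' = -10.326238; -10.326238 ∉ [-0.9, 0.7) → out
#5 (-1,-3): internal coord -1 + (-3)·τ' = +0.854102; +0.854102 ∉ [-0.9, 0.7) → out
#6 (0,-5): internal coord 0 + (-5)·τ' = +3.090170; +3.090170 ∉ [-0.9, 0.7) → out
#7 (3,3): internal coord 3 + (3)·τ' = +1.145898; +1.145898 ∉ [-0.9, 0.7) → out
#8 (-2,-1): internal coord -2 + (-1)·τ' = -1.381966; -1.381966 ∉ [-0.9, 0.7) → out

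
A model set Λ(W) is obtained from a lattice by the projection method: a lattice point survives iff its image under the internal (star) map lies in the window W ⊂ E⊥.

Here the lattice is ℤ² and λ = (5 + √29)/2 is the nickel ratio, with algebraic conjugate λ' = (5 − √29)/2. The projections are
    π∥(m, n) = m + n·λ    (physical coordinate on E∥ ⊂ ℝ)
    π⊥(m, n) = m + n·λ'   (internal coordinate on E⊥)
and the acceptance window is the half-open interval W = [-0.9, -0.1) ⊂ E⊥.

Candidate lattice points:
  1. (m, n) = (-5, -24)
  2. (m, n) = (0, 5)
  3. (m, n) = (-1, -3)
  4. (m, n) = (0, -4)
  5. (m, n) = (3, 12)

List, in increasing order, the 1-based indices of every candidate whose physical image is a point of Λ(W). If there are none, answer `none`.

1, 3

λ' = (5−√29)/2 ≈ -0.192582.
[1] lift (-5,-24): star map gives -0.378022; window check -0.9 ≤ -0.378022 < -0.1 is true → IN Λ
[2] lift (0,5): star map gives -0.962912; window check -0.9 ≤ -0.962912 < -0.1 is false → out
[3] lift (-1,-3): star map gives -0.422253; window check -0.9 ≤ -0.422253 < -0.1 is true → IN Λ
[4] lift (0,-4): star map gives 0.770330; window check -0.9 ≤ 0.770330 < -0.1 is false → out
[5] lift (3,12): star map gives 0.689011; window check -0.9 ≤ 0.689011 < -0.1 is false → out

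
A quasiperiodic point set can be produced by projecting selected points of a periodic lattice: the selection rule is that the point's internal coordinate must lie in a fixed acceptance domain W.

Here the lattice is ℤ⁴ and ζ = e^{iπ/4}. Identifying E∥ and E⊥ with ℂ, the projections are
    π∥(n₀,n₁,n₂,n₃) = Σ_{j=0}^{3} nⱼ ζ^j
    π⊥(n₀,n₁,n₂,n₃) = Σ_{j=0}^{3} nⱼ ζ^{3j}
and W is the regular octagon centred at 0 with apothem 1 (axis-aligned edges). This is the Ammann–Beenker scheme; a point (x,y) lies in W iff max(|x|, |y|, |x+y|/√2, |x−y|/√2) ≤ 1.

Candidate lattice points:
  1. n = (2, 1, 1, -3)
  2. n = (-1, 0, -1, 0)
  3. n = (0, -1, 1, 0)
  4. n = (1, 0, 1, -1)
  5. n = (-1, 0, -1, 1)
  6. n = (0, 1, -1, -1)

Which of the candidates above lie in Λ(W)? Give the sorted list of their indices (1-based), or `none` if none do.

none

π⊥(n) = n₀ + n₁ζ³ + n₂ζ⁶ + n₃ζ⁹ where ζ = e^{iπ/4}.
candidate 1: n = (2, 1, 1, -3) → π⊥ ≈ (-0.8284, -2.4142); max(|x|,|y|,|x±y|/√2) = 2.4142 > 1 ⇒ ∉ W
candidate 2: n = (-1, 0, -1, 0) → π⊥ ≈ (-1.0000, +1.0000); max(|x|,|y|,|x±y|/√2) = 1.4142 > 1 ⇒ ∉ W
candidate 3: n = (0, -1, 1, 0) → π⊥ ≈ (+0.7071, -1.7071); max(|x|,|y|,|x±y|/√2) = 1.7071 > 1 ⇒ ∉ W
candidate 4: n = (1, 0, 1, -1) → π⊥ ≈ (+0.2929, -1.7071); max(|x|,|y|,|x±y|/√2) = 1.7071 > 1 ⇒ ∉ W
candidate 5: n = (-1, 0, -1, 1) → π⊥ ≈ (-0.2929, +1.7071); max(|x|,|y|,|x±y|/√2) = 1.7071 > 1 ⇒ ∉ W
candidate 6: n = (0, 1, -1, -1) → π⊥ ≈ (-1.4142, +1.0000); max(|x|,|y|,|x±y|/√2) = 1.7071 > 1 ⇒ ∉ W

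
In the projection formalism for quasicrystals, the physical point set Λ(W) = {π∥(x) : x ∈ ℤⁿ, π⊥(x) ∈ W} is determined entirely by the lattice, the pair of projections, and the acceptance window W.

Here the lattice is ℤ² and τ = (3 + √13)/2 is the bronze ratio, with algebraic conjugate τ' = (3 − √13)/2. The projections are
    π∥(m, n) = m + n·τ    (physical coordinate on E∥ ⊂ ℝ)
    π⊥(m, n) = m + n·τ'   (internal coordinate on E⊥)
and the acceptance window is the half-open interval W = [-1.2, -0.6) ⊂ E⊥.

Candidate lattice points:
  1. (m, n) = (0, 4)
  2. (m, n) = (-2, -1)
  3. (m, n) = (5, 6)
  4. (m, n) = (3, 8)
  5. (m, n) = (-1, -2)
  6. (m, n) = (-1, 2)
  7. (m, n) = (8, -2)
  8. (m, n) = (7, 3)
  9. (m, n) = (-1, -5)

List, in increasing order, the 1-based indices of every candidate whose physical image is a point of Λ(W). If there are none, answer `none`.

Compute τ' = (3−√13)/2 = -0.302776, so π⊥(m,n) = m -0.302776·n.
#1 (0,4): internal coord 0 + (4)·τ' = -1.211103; -1.211103 ∉ [-1.2, -0.6) → out
#2 (-2,-1): internal coord -2 + (-1)·τ' = -1.697224; -1.697224 ∉ [-1.2, -0.6) → out
#3 (5,6): internal coord 5 + (6)·τ' = +3.183346; +3.183346 ∉ [-1.2, -0.6) → out
#4 (3,8): internal coord 3 + (8)·τ' = +0.577795; +0.577795 ∉ [-1.2, -0.6) → out
#5 (-1,-2): internal coord -1 + (-2)·τ' = -0.394449; -0.394449 ∉ [-1.2, -0.6) → out
#6 (-1,2): internal coord -1 + (2)·τ' = -1.605551; -1.605551 ∉ [-1.2, -0.6) → out
#7 (8,-2): internal coord 8 + (-2)·τ' = +8.605551; +8.605551 ∉ [-1.2, -0.6) → out
#8 (7,3): internal coord 7 + (3)·τ' = +6.091673; +6.091673 ∉ [-1.2, -0.6) → out
#9 (-1,-5): internal coord -1 + (-5)·τ' = +0.513878; +0.513878 ∉ [-1.2, -0.6) → out

none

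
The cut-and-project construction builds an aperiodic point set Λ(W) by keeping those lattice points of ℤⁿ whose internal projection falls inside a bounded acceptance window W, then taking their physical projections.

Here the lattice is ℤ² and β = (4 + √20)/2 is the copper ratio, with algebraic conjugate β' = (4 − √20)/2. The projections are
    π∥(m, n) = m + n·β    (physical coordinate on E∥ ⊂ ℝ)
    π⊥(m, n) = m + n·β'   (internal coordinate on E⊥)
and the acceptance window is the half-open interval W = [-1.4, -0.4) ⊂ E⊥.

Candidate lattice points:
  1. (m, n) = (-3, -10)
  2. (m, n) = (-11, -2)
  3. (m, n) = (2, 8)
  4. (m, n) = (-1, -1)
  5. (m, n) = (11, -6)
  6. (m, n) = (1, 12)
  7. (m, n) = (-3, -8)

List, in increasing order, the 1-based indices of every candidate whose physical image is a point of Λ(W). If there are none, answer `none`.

1, 4, 7

β' = (4−√20)/2 ≈ -0.2361.
#1 (-3,-10): internal coord -3 + (-10)·β' = -0.6393; -0.6393 ∈ [-1.4, -0.4) → IN Λ
#2 (-11,-2): internal coord -11 + (-2)·β' = -10.5279; -10.5279 ∉ [-1.4, -0.4) → out
#3 (2,8): internal coord 2 + (8)·β' = +0.1115; +0.1115 ∉ [-1.4, -0.4) → out
#4 (-1,-1): internal coord -1 + (-1)·β' = -0.7639; -0.7639 ∈ [-1.4, -0.4) → IN Λ
#5 (11,-6): internal coord 11 + (-6)·β' = +12.4164; +12.4164 ∉ [-1.4, -0.4) → out
#6 (1,12): internal coord 1 + (12)·β' = -1.8328; -1.8328 ∉ [-1.4, -0.4) → out
#7 (-3,-8): internal coord -3 + (-8)·β' = -1.1115; -1.1115 ∈ [-1.4, -0.4) → IN Λ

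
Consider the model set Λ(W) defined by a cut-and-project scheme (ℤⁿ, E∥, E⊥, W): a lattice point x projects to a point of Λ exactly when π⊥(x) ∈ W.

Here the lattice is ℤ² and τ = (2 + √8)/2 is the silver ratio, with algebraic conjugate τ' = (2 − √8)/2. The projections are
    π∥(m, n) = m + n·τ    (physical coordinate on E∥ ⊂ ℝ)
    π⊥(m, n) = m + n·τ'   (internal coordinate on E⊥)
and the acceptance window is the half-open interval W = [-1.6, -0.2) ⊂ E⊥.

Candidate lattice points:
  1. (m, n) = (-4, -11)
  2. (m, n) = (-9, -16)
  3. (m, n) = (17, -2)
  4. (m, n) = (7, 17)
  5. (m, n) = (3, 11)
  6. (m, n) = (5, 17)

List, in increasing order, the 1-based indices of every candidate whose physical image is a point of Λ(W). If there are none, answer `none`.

5

Numerically τ ≈ 2.414214 and τ' = −1/τ ≈ -0.414214.
[1] lift (-4,-11): star map gives 0.556349; window check -1.6 ≤ 0.556349 < -0.2 is false → out
[2] lift (-9,-16): star map gives -2.372583; window check -1.6 ≤ -2.372583 < -0.2 is false → out
[3] lift (17,-2): star map gives 17.828427; window check -1.6 ≤ 17.828427 < -0.2 is false → out
[4] lift (7,17): star map gives -0.041631; window check -1.6 ≤ -0.041631 < -0.2 is false → out
[5] lift (3,11): star map gives -1.556349; window check -1.6 ≤ -1.556349 < -0.2 is true → IN Λ
[6] lift (5,17): star map gives -2.041631; window check -1.6 ≤ -2.041631 < -0.2 is false → out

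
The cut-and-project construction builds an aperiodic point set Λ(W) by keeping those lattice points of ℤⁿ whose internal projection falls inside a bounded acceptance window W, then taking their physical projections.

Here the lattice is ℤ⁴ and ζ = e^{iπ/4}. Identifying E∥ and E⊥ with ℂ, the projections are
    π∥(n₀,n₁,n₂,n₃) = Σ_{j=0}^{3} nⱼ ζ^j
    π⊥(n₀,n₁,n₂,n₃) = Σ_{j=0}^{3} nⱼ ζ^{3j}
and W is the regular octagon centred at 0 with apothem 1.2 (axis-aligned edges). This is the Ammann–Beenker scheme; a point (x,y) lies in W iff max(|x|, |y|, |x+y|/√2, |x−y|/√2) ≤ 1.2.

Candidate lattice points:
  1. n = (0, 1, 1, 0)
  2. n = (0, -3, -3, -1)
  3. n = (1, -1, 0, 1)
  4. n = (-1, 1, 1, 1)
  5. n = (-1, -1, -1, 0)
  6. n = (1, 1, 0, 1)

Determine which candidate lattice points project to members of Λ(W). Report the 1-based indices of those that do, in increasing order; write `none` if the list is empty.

Internal map: ζ^{3j} for j=0..3 gives (1,0), (−√2/2,√2/2), (0,−1), (√2/2,√2/2).
#1 (0, 1, 1, 0): internal (-0.7071, -0.2929); octagon support 0.7071 vs apothem 1.2 → ∈ W
#2 (0, -3, -3, -1): internal (1.4142, 0.1716); octagon support 1.4142 vs apothem 1.2 → ∉ W
#3 (1, -1, 0, 1): internal (2.4142, 0.0000); octagon support 2.4142 vs apothem 1.2 → ∉ W
#4 (-1, 1, 1, 1): internal (-1.0000, 0.4142); octagon support 1.0000 vs apothem 1.2 → ∈ W
#5 (-1, -1, -1, 0): internal (-0.2929, 0.2929); octagon support 0.4142 vs apothem 1.2 → ∈ W
#6 (1, 1, 0, 1): internal (1.0000, 1.4142); octagon support 1.7071 vs apothem 1.2 → ∉ W

1, 4, 5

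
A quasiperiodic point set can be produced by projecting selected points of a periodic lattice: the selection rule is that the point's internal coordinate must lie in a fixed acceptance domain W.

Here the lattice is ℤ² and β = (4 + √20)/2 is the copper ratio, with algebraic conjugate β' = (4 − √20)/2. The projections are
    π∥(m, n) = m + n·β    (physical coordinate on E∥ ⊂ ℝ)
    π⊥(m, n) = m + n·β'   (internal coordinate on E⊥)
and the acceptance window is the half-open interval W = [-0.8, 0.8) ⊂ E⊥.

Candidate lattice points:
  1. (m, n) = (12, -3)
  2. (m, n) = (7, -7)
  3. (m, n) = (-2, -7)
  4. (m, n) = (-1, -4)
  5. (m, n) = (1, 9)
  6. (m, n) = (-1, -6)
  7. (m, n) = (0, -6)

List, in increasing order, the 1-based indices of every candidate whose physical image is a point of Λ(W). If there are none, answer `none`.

3, 4, 6

β' = (4−√20)/2 ≈ -0.2361.
[1] lift (12,-3): star map gives 12.7082; window check -0.8 ≤ 12.7082 < 0.8 is false → out
[2] lift (7,-7): star map gives 8.6525; window check -0.8 ≤ 8.6525 < 0.8 is false → out
[3] lift (-2,-7): star map gives -0.3475; window check -0.8 ≤ -0.3475 < 0.8 is true → IN Λ
[4] lift (-1,-4): star map gives -0.0557; window check -0.8 ≤ -0.0557 < 0.8 is true → IN Λ
[5] lift (1,9): star map gives -1.1246; window check -0.8 ≤ -1.1246 < 0.8 is false → out
[6] lift (-1,-6): star map gives 0.4164; window check -0.8 ≤ 0.4164 < 0.8 is true → IN Λ
[7] lift (0,-6): star map gives 1.4164; window check -0.8 ≤ 1.4164 < 0.8 is false → out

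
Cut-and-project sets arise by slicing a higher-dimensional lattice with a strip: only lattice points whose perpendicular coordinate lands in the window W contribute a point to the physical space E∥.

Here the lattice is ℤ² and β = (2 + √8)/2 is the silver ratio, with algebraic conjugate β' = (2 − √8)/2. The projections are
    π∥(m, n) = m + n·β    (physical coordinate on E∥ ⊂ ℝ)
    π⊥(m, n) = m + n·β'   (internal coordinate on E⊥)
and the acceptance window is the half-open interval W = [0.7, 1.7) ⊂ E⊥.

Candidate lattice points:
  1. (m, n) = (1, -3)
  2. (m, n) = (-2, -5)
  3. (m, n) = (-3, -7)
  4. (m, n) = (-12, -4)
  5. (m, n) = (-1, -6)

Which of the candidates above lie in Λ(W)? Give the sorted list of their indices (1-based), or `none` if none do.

Numerically β ≈ 2.4142 and β' = −1/β ≈ -0.4142.
#1 (1,-3): internal coord 1 + (-3)·β' = +2.2426; +2.2426 ∉ [0.7, 1.7) → out
#2 (-2,-5): internal coord -2 + (-5)·β' = +0.0711; +0.0711 ∉ [0.7, 1.7) → out
#3 (-3,-7): internal coord -3 + (-7)·β' = -0.1005; -0.1005 ∉ [0.7, 1.7) → out
#4 (-12,-4): internal coord -12 + (-4)·β' = -10.3431; -10.3431 ∉ [0.7, 1.7) → out
#5 (-1,-6): internal coord -1 + (-6)·β' = +1.4853; +1.4853 ∈ [0.7, 1.7) → IN Λ

5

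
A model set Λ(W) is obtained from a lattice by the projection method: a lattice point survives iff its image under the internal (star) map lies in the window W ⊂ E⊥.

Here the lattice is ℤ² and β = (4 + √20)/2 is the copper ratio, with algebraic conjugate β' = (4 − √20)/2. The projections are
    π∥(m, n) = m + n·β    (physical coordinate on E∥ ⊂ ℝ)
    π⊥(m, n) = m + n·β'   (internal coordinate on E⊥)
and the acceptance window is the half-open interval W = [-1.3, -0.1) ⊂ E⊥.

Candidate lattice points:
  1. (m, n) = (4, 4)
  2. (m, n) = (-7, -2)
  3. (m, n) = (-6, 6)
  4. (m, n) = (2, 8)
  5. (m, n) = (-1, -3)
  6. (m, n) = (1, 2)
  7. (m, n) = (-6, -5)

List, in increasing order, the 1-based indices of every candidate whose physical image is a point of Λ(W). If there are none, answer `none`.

5

Compute β' = (4−√20)/2 = -0.236068, so π⊥(m,n) = m -0.236068·n.
#1 (4,4): internal coord 4 + (4)·β' = +3.055728; +3.055728 ∉ [-1.3, -0.1) → out
#2 (-7,-2): internal coord -7 + (-2)·β' = -6.527864; -6.527864 ∉ [-1.3, -0.1) → out
#3 (-6,6): internal coord -6 + (6)·β' = -7.416408; -7.416408 ∉ [-1.3, -0.1) → out
#4 (2,8): internal coord 2 + (8)·β' = +0.111456; +0.111456 ∉ [-1.3, -0.1) → out
#5 (-1,-3): internal coord -1 + (-3)·β' = -0.291796; -0.291796 ∈ [-1.3, -0.1) → IN Λ
#6 (1,2): internal coord 1 + (2)·β' = +0.527864; +0.527864 ∉ [-1.3, -0.1) → out
#7 (-6,-5): internal coord -6 + (-5)·β' = -4.819660; -4.819660 ∉ [-1.3, -0.1) → out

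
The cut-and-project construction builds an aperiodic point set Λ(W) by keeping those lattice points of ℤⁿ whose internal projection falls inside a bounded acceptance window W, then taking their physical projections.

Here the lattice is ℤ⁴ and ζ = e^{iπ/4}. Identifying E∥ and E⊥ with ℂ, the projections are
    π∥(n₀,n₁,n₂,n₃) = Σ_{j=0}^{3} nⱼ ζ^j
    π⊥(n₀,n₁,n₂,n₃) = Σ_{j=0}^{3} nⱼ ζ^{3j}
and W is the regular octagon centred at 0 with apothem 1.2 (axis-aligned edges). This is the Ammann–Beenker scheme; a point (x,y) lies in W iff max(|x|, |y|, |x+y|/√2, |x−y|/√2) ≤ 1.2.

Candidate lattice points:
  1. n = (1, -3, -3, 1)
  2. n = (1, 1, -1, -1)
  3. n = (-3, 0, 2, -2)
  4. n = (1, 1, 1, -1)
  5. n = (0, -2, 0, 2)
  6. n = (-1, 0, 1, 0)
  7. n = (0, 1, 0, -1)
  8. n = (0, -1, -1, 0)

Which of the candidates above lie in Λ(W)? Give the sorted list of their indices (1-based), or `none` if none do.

2, 4, 8

Internal map: ζ^{3j} for j=0..3 gives (1,0), (−√2/2,√2/2), (0,−1), (√2/2,√2/2).
#1 (1, -3, -3, 1): internal (3.828427, 1.585786); octagon support 3.828427 vs apothem 1.2 → ∉ W
#2 (1, 1, -1, -1): internal (-0.414214, 1.000000); octagon support 1.000000 vs apothem 1.2 → ∈ W
#3 (-3, 0, 2, -2): internal (-4.414214, -3.414214); octagon support 5.535534 vs apothem 1.2 → ∉ W
#4 (1, 1, 1, -1): internal (-0.414214, -1.000000); octagon support 1.000000 vs apothem 1.2 → ∈ W
#5 (0, -2, 0, 2): internal (2.828427, 0.000000); octagon support 2.828427 vs apothem 1.2 → ∉ W
#6 (-1, 0, 1, 0): internal (-1.000000, -1.000000); octagon support 1.414214 vs apothem 1.2 → ∉ W
#7 (0, 1, 0, -1): internal (-1.414214, 0.000000); octagon support 1.414214 vs apothem 1.2 → ∉ W
#8 (0, -1, -1, 0): internal (0.707107, 0.292893); octagon support 0.707107 vs apothem 1.2 → ∈ W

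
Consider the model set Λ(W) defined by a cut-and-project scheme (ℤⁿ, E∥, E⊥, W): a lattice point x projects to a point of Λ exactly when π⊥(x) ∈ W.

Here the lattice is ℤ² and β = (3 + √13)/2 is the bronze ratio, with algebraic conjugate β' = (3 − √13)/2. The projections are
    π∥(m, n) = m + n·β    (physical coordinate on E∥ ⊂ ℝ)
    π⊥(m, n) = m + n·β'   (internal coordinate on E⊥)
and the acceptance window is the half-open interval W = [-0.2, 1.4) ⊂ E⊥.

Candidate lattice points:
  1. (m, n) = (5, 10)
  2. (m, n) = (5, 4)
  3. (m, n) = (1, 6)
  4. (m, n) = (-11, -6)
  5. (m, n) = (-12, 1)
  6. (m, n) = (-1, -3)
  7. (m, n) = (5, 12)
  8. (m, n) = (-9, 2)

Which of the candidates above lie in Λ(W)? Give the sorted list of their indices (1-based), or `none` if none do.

β' = (3−√13)/2 ≈ -0.30278.
[1] lift (5,10): star map gives 1.97224; window check -0.2 ≤ 1.97224 < 1.4 is false → out
[2] lift (5,4): star map gives 3.78890; window check -0.2 ≤ 3.78890 < 1.4 is false → out
[3] lift (1,6): star map gives -0.81665; window check -0.2 ≤ -0.81665 < 1.4 is false → out
[4] lift (-11,-6): star map gives -9.18335; window check -0.2 ≤ -9.18335 < 1.4 is false → out
[5] lift (-12,1): star map gives -12.30278; window check -0.2 ≤ -12.30278 < 1.4 is false → out
[6] lift (-1,-3): star map gives -0.09167; window check -0.2 ≤ -0.09167 < 1.4 is true → IN Λ
[7] lift (5,12): star map gives 1.36669; window check -0.2 ≤ 1.36669 < 1.4 is true → IN Λ
[8] lift (-9,2): star map gives -9.60555; window check -0.2 ≤ -9.60555 < 1.4 is false → out

6, 7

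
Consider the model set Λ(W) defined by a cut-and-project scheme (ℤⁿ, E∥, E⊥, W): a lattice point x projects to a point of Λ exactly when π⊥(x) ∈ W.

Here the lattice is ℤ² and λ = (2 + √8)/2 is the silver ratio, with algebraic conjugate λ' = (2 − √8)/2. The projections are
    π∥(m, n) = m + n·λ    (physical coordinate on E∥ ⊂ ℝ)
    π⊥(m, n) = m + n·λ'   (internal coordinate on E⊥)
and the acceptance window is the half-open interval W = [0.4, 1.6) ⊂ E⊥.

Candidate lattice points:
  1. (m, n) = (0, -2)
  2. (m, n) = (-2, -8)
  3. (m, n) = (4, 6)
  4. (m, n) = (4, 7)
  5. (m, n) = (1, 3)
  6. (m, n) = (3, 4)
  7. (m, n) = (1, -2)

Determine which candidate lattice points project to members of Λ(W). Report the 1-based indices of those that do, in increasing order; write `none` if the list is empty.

1, 2, 3, 4, 6

Numerically λ ≈ 2.414214 and λ' = −1/λ ≈ -0.414214.
[1] lift (0,-2): star map gives 0.828427; window check 0.4 ≤ 0.828427 < 1.6 is true → IN Λ
[2] lift (-2,-8): star map gives 1.313708; window check 0.4 ≤ 1.313708 < 1.6 is true → IN Λ
[3] lift (4,6): star map gives 1.514719; window check 0.4 ≤ 1.514719 < 1.6 is true → IN Λ
[4] lift (4,7): star map gives 1.100505; window check 0.4 ≤ 1.100505 < 1.6 is true → IN Λ
[5] lift (1,3): star map gives -0.242641; window check 0.4 ≤ -0.242641 < 1.6 is false → out
[6] lift (3,4): star map gives 1.343146; window check 0.4 ≤ 1.343146 < 1.6 is true → IN Λ
[7] lift (1,-2): star map gives 1.828427; window check 0.4 ≤ 1.828427 < 1.6 is false → out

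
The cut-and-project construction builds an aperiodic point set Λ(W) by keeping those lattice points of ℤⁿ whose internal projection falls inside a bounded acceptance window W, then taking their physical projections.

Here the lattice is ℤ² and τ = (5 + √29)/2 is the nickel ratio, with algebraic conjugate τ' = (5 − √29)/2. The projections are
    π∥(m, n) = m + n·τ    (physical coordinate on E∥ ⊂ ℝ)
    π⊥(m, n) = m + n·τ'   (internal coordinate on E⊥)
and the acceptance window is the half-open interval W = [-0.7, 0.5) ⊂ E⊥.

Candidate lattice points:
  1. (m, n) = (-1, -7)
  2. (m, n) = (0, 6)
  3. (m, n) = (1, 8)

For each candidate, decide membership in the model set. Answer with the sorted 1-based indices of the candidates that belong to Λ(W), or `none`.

Numerically τ ≈ 5.19258 and τ' = −1/τ ≈ -0.19258.
#1 (-1,-7): internal coord -1 + (-7)·τ' = +0.34808; +0.34808 ∈ [-0.7, 0.5) → IN Λ
#2 (0,6): internal coord 0 + (6)·τ' = -1.15549; -1.15549 ∉ [-0.7, 0.5) → out
#3 (1,8): internal coord 1 + (8)·τ' = -0.54066; -0.54066 ∈ [-0.7, 0.5) → IN Λ

1, 3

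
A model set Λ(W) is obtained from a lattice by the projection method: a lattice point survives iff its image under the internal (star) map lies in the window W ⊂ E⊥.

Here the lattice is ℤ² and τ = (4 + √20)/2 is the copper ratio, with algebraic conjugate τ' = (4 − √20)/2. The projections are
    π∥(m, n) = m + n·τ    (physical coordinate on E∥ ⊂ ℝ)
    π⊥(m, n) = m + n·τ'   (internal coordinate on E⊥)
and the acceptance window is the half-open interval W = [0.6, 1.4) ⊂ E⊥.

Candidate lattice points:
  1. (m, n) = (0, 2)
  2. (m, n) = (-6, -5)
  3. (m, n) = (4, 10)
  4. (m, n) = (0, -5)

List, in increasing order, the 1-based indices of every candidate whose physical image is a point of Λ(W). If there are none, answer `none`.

4

Numerically τ ≈ 4.236068 and τ' = −1/τ ≈ -0.236068.
[1] lift (0,2): star map gives -0.472136; window check 0.6 ≤ -0.472136 < 1.4 is false → out
[2] lift (-6,-5): star map gives -4.819660; window check 0.6 ≤ -4.819660 < 1.4 is false → out
[3] lift (4,10): star map gives 1.639320; window check 0.6 ≤ 1.639320 < 1.4 is false → out
[4] lift (0,-5): star map gives 1.180340; window check 0.6 ≤ 1.180340 < 1.4 is true → IN Λ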